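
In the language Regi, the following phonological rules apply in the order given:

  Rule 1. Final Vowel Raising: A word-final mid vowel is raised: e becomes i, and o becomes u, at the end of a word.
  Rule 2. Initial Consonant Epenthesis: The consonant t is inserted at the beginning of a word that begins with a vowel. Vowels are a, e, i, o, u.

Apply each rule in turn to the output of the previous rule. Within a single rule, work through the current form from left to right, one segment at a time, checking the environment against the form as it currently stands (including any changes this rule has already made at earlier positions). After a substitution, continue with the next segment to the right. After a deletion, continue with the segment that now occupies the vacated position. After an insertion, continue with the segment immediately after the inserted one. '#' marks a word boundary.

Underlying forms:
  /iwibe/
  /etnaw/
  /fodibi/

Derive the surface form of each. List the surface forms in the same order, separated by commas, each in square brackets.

[tiwibi], [tetnaw], [fodibi]

/iwibe/:
  Rule 1 Final Vowel Raising: [iwibe] → [iwibi]
  Rule 2 Initial Consonant Epenthesis: [iwibi] → [tiwibi]
/etnaw/:
  Rule 1 Final Vowel Raising: no change — [etnaw]
  Rule 2 Initial Consonant Epenthesis: [etnaw] → [tetnaw]
/fodibi/:
  Rule 1 Final Vowel Raising: no change — [fodibi]
  Rule 2 Initial Consonant Epenthesis: no change — [fodibi]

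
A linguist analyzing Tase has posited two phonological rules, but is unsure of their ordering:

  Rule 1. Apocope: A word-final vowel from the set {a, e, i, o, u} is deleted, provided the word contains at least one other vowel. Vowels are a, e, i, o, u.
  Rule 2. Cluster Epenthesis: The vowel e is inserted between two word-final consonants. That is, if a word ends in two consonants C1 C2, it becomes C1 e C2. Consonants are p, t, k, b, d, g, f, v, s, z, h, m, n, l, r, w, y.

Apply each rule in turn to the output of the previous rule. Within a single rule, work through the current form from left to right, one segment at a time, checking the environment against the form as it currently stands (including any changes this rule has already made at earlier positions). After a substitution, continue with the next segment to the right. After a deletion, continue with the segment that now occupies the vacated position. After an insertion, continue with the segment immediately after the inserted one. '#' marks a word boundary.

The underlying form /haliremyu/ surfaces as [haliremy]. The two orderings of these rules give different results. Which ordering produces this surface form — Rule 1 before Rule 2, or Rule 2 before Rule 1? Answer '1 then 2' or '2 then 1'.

2 then 1

Order 1 then 2:
  1 Apocope: [haliremyu] → [haliremy]
  2 Cluster Epenthesis: [haliremy] → [haliremey]
  result: [haliremey]
Order 2 then 1:
  2 Cluster Epenthesis: no change — [haliremyu]
  1 Apocope: [haliremyu] → [haliremy]
  result: [haliremy]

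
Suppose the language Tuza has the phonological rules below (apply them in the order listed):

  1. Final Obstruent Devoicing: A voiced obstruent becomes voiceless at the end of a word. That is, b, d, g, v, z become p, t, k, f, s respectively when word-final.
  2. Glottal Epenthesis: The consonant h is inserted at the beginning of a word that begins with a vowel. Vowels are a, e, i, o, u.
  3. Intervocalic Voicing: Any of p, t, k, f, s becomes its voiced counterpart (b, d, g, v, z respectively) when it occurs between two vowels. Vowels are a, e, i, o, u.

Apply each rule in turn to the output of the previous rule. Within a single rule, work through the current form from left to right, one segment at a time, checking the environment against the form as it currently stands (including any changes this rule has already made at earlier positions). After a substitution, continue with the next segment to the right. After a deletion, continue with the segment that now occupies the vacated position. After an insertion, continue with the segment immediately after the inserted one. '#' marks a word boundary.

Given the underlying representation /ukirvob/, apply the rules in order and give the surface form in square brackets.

1 Final Obstruent Devoicing: [ukirvob] → [ukirvop]
2 Glottal Epenthesis: [ukirvop] → [hukirvop]
3 Intervocalic Voicing: [hukirvop] → [hugirvop]

[hugirvop]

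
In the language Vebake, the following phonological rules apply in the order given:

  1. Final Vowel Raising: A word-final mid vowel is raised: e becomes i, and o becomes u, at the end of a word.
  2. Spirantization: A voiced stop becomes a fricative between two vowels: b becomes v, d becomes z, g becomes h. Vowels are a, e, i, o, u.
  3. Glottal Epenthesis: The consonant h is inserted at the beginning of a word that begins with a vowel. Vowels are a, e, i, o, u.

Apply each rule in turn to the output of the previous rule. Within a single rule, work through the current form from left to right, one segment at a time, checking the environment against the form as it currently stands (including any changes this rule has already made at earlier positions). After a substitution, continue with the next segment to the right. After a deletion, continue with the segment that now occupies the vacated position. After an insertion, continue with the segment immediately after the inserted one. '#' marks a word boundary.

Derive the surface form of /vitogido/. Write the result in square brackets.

[vitohizu]

1 Final Vowel Raising: [vitogido] → [vitogidu]
2 Spirantization: [vitogidu] → [vitohizu]
3 Glottal Epenthesis: no change — [vitohizu]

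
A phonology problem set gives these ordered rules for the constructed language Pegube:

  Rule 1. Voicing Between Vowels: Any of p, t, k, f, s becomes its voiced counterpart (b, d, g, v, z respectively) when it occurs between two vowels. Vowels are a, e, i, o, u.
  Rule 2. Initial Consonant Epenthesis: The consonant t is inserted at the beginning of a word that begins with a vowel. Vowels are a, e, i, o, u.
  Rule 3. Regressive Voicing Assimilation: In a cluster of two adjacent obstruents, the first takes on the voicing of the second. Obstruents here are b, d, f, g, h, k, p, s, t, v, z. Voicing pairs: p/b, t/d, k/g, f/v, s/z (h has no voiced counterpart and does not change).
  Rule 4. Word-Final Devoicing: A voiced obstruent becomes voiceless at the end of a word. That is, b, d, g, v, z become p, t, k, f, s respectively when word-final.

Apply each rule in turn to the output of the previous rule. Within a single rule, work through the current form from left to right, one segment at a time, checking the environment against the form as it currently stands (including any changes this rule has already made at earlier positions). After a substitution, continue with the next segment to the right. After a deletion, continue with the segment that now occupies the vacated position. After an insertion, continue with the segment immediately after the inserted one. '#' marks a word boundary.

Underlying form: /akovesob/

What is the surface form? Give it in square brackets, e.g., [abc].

Rule 1 Voicing Between Vowels: [akovesob] → [agovezob]
Rule 2 Initial Consonant Epenthesis: [agovezob] → [tagovezob]
Rule 3 Regressive Voicing Assimilation: no change — [tagovezob]
Rule 4 Word-Final Devoicing: [tagovezob] → [tagovezop]

[tagovezop]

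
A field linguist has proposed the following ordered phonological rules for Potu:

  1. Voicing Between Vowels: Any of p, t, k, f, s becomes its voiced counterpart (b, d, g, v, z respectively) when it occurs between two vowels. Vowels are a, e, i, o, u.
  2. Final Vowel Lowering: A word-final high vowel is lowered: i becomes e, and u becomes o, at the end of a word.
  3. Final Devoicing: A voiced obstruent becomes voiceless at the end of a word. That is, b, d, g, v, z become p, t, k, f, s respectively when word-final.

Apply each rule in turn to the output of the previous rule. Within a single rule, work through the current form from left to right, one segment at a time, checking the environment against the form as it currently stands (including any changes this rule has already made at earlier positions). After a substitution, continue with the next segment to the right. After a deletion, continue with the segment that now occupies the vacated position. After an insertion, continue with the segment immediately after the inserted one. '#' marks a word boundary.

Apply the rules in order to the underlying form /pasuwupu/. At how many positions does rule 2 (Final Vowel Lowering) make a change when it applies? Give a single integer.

1

1 Voicing Between Vowels: [pasuwupu] → [pazuwubu]
2 Final Vowel Lowering: [pazuwubu] → [pazuwubo]
3 Final Devoicing: no change — [pazuwubo]
Rule 2 changed 1 position(s).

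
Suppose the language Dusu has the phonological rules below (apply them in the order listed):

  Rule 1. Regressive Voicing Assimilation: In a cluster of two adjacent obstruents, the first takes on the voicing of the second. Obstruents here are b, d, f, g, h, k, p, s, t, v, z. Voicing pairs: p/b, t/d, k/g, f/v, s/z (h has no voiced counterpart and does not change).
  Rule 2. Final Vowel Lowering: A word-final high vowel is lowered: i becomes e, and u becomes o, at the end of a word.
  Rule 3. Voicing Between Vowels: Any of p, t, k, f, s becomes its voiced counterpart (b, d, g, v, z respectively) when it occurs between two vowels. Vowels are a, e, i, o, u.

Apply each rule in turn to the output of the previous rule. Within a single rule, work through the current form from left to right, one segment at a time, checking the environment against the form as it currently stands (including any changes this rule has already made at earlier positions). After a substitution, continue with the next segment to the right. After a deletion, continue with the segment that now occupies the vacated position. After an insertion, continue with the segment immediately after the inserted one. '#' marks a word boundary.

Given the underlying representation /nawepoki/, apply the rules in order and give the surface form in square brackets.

Rule 1 Regressive Voicing Assimilation: no change — [nawepoki]
Rule 2 Final Vowel Lowering: [nawepoki] → [nawepoke]
Rule 3 Voicing Between Vowels: [nawepoke] → [naweboge]

[naweboge]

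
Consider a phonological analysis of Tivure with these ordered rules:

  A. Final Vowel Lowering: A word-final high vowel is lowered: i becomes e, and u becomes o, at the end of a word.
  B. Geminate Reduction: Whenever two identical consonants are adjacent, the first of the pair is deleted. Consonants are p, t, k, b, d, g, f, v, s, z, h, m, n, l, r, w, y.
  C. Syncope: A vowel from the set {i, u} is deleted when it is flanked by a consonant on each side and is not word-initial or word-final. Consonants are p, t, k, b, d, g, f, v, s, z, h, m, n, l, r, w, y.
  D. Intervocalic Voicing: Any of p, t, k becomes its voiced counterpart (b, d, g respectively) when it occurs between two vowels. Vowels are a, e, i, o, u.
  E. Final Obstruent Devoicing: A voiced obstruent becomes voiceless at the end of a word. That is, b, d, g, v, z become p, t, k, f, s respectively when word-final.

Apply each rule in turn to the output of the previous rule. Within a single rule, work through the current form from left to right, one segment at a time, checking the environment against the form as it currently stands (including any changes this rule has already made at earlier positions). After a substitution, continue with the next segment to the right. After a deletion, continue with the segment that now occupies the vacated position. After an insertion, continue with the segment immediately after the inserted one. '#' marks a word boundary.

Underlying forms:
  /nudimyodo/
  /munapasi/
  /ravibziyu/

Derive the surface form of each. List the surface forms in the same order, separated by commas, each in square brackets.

[ndmyodo], [mnabase], [ravbzyo]

/nudimyodo/:
  A Final Vowel Lowering: no change — [nudimyodo]
  B Geminate Reduction: no change — [nudimyodo]
  C Syncope: [nudimyodo] → [ndmyodo]
  D Intervocalic Voicing: no change — [ndmyodo]
  E Final Obstruent Devoicing: no change — [ndmyodo]
/munapasi/:
  A Final Vowel Lowering: [munapasi] → [munapase]
  B Geminate Reduction: no change — [munapase]
  C Syncope: [munapase] → [mnapase]
  D Intervocalic Voicing: [mnapase] → [mnabase]
  E Final Obstruent Devoicing: no change — [mnabase]
/ravibziyu/:
  A Final Vowel Lowering: [ravibziyu] → [ravibziyo]
  B Geminate Reduction: no change — [ravibziyo]
  C Syncope: [ravibziyo] → [ravbzyo]
  D Intervocalic Voicing: no change — [ravbzyo]
  E Final Obstruent Devoicing: no change — [ravbzyo]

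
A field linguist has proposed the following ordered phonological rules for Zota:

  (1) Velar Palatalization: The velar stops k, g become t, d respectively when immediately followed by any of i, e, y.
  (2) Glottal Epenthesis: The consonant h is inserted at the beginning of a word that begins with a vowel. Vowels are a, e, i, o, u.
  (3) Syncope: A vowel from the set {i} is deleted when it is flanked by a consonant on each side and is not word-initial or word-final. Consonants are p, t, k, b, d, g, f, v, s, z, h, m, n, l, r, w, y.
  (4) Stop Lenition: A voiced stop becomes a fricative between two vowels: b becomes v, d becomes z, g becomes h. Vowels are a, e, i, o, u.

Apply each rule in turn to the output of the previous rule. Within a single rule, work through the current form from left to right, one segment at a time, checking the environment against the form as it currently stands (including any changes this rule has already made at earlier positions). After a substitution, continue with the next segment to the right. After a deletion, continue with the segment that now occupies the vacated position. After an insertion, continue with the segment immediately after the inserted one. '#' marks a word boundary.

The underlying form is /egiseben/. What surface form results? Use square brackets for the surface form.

(1) Velar Palatalization: [egiseben] → [ediseben]
(2) Glottal Epenthesis: [ediseben] → [hediseben]
(3) Syncope: [hediseben] → [hedseben]
(4) Stop Lenition: [hedseben] → [hedseven]

[hedseven]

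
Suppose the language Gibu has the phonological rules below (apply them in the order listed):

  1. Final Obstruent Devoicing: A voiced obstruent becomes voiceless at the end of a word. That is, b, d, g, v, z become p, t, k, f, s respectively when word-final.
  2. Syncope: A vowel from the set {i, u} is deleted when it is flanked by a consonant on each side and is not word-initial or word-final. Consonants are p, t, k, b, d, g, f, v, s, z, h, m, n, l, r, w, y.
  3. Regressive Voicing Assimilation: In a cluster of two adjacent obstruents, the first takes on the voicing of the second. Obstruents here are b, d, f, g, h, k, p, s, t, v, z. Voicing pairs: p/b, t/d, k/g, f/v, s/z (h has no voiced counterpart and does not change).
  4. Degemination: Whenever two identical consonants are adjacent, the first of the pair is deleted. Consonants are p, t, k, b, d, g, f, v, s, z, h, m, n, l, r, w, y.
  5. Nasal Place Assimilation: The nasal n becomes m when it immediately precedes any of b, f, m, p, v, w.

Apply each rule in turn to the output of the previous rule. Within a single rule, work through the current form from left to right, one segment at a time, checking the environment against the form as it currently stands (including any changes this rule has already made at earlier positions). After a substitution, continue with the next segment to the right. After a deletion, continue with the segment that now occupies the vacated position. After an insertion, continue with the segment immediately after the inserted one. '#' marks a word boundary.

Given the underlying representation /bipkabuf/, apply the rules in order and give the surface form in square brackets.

[pkapf]

1 Final Obstruent Devoicing: no change — [bipkabuf]
2 Syncope: [bipkabuf] → [bpkabf]
3 Regressive Voicing Assimilation: [bpkabf] → [ppkapf]
4 Degemination: [ppkapf] → [pkapf]
5 Nasal Place Assimilation: no change — [pkapf]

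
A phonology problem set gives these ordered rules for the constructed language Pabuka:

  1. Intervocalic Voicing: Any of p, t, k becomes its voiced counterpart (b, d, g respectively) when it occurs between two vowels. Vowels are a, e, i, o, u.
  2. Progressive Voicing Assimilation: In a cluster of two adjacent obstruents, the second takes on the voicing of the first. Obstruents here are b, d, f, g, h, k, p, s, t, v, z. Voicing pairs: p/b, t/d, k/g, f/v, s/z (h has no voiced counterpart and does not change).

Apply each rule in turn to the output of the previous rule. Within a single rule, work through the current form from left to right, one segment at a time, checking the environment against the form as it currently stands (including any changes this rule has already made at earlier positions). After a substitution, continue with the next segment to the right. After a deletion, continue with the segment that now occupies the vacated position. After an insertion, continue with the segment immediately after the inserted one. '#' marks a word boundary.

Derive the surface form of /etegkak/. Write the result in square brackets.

[edeggak]

1 Intervocalic Voicing: [etegkak] → [edegkak]
2 Progressive Voicing Assimilation: [edegkak] → [edeggak]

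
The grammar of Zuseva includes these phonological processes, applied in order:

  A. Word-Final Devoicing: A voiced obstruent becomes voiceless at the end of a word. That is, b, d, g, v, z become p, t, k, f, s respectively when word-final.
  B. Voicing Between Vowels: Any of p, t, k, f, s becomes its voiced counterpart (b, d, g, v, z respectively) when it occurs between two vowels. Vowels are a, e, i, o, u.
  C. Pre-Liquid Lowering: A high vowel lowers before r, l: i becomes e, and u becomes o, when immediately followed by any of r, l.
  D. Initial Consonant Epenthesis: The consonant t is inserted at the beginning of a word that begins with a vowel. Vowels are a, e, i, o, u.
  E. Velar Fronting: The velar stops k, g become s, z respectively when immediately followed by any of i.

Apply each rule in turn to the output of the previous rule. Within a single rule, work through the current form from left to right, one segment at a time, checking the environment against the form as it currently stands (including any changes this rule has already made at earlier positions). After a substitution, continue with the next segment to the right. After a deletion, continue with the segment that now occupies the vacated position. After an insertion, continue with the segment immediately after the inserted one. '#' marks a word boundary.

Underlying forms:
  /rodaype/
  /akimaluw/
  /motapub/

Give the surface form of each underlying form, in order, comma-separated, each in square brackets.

[rodaype], [tazimaluw], [modabup]

/rodaype/:
  A Word-Final Devoicing: no change — [rodaype]
  B Voicing Between Vowels: no change — [rodaype]
  C Pre-Liquid Lowering: no change — [rodaype]
  D Initial Consonant Epenthesis: no change — [rodaype]
  E Velar Fronting: no change — [rodaype]
/akimaluw/:
  A Word-Final Devoicing: no change — [akimaluw]
  B Voicing Between Vowels: [akimaluw] → [agimaluw]
  C Pre-Liquid Lowering: no change — [agimaluw]
  D Initial Consonant Epenthesis: [agimaluw] → [tagimaluw]
  E Velar Fronting: [tagimaluw] → [tazimaluw]
/motapub/:
  A Word-Final Devoicing: [motapub] → [motapup]
  B Voicing Between Vowels: [motapup] → [modabup]
  C Pre-Liquid Lowering: no change — [modabup]
  D Initial Consonant Epenthesis: no change — [modabup]
  E Velar Fronting: no change — [modabup]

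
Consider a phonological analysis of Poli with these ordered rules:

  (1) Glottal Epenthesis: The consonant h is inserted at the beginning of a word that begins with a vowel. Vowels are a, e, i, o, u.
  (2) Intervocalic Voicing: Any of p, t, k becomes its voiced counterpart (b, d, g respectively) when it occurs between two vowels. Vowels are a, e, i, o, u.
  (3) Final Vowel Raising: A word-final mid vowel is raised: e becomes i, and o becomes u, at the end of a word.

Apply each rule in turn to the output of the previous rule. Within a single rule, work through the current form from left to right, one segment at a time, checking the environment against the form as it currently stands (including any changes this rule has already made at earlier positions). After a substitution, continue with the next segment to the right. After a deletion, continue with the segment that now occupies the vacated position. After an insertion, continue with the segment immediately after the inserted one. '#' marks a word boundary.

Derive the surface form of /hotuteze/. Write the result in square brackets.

[hodudezi]

(1) Glottal Epenthesis: no change — [hotuteze]
(2) Intervocalic Voicing: [hotuteze] → [hodudeze]
(3) Final Vowel Raising: [hodudeze] → [hodudezi]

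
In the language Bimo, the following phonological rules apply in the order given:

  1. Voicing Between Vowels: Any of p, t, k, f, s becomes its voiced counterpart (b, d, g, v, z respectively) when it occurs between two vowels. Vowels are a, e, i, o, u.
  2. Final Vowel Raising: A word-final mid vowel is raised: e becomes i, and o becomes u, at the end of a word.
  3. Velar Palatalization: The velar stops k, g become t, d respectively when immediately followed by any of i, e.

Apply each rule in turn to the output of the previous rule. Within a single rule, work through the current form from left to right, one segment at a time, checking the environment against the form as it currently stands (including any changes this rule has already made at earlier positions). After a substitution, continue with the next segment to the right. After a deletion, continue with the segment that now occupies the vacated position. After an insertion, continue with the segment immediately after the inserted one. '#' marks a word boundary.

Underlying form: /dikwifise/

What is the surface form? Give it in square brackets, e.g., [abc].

[dikwivizi]

1 Voicing Between Vowels: [dikwifise] → [dikwivize]
2 Final Vowel Raising: [dikwivize] → [dikwivizi]
3 Velar Palatalization: no change — [dikwivizi]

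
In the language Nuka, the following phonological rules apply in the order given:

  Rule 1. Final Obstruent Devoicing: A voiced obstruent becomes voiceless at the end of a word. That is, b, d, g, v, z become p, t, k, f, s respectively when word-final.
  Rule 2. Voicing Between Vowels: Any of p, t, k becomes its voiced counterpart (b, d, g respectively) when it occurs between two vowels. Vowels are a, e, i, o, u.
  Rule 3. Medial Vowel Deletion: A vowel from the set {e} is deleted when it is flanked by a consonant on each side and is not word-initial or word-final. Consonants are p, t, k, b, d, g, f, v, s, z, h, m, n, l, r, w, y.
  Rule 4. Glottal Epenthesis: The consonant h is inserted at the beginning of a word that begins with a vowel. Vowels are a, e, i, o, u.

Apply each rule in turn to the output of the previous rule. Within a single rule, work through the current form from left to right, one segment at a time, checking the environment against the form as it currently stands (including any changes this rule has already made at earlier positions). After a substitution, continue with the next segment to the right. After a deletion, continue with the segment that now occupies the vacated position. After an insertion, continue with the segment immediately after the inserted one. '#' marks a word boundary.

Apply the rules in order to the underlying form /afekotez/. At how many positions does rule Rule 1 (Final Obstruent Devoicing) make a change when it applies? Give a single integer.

1

Rule 1 Final Obstruent Devoicing: [afekotez] → [afekotes]
Rule 2 Voicing Between Vowels: [afekotes] → [afegodes]
Rule 3 Medial Vowel Deletion: [afegodes] → [afgods]
Rule 4 Glottal Epenthesis: [afgods] → [hafgods]
Rule Rule 1 changed 1 position(s).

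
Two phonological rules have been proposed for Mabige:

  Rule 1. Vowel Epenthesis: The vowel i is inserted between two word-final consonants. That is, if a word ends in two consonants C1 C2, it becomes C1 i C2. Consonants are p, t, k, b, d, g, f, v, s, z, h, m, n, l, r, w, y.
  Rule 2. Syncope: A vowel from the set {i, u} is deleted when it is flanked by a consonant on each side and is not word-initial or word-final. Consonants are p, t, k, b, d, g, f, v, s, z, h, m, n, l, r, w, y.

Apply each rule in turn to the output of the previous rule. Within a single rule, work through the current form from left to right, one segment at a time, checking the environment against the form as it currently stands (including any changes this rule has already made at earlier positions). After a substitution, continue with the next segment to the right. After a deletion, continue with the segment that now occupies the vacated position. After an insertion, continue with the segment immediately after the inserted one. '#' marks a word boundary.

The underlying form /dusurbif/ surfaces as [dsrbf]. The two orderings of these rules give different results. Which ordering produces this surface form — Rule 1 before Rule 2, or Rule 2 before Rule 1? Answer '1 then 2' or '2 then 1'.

Order 1 then 2:
  1 Vowel Epenthesis: no change — [dusurbif]
  2 Syncope: [dusurbif] → [dsrbf]
  result: [dsrbf]
Order 2 then 1:
  2 Syncope: [dusurbif] → [dsrbf]
  1 Vowel Epenthesis: [dsrbf] → [dsrbif]
  result: [dsrbif]

1 then 2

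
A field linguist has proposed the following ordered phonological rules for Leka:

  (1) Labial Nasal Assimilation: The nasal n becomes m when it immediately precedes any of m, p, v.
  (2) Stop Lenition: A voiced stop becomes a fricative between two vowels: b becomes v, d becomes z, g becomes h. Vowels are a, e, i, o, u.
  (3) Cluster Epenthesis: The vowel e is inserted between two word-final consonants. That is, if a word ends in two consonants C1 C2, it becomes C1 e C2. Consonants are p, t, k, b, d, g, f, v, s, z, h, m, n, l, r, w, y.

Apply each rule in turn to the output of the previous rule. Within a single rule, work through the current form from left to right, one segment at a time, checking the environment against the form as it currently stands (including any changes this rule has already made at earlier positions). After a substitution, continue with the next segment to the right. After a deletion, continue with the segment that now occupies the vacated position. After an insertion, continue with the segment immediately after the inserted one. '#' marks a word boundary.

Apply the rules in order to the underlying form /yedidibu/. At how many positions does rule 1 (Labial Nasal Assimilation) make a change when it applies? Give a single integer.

0

(1) Labial Nasal Assimilation: no change — [yedidibu]
(2) Stop Lenition: [yedidibu] → [yezizivu]
(3) Cluster Epenthesis: no change — [yezizivu]
Rule 1 changed 0 position(s).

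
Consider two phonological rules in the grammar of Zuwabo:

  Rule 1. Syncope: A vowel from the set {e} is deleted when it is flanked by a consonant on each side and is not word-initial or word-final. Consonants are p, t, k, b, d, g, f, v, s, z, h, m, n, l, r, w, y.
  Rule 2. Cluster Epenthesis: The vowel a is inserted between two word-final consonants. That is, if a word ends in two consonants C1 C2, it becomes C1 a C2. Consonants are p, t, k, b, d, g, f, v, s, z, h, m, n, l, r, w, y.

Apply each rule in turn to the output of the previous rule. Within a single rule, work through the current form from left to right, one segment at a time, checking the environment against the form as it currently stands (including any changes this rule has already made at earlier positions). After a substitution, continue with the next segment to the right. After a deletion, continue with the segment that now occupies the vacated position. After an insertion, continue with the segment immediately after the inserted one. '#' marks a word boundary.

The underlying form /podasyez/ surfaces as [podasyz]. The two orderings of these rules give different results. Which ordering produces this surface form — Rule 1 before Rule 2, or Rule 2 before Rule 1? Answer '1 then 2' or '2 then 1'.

Order 1 then 2:
  1 Syncope: [podasyez] → [podasyz]
  2 Cluster Epenthesis: [podasyz] → [podasyaz]
  result: [podasyaz]
Order 2 then 1:
  2 Cluster Epenthesis: no change — [podasyez]
  1 Syncope: [podasyez] → [podasyz]
  result: [podasyz]

2 then 1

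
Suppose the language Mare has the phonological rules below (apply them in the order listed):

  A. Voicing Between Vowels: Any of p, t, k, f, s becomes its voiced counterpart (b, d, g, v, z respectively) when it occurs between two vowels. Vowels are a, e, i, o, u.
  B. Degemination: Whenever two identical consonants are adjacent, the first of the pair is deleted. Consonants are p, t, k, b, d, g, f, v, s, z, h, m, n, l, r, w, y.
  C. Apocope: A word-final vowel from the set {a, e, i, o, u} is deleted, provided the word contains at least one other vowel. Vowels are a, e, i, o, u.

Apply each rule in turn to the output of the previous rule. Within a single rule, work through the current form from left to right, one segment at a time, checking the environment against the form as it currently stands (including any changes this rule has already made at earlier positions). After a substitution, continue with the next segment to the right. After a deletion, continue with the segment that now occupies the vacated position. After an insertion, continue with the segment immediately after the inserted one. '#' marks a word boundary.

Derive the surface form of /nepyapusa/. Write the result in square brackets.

A Voicing Between Vowels: [nepyapusa] → [nepyabuza]
B Degemination: no change — [nepyabuza]
C Apocope: [nepyabuza] → [nepyabuz]

[nepyabuz]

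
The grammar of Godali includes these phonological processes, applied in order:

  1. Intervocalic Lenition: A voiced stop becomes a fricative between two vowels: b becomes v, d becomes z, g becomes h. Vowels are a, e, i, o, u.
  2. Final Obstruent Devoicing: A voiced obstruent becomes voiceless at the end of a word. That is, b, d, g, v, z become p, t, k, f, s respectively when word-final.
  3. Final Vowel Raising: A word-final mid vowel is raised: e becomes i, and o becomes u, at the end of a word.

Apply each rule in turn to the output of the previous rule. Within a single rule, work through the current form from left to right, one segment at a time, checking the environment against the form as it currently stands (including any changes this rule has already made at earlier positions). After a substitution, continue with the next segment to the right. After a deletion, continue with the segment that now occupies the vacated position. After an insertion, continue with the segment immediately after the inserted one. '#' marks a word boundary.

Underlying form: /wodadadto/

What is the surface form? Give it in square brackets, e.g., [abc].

1 Intervocalic Lenition: [wodadadto] → [wozazadto]
2 Final Obstruent Devoicing: no change — [wozazadto]
3 Final Vowel Raising: [wozazadto] → [wozazadtu]

[wozazadtu]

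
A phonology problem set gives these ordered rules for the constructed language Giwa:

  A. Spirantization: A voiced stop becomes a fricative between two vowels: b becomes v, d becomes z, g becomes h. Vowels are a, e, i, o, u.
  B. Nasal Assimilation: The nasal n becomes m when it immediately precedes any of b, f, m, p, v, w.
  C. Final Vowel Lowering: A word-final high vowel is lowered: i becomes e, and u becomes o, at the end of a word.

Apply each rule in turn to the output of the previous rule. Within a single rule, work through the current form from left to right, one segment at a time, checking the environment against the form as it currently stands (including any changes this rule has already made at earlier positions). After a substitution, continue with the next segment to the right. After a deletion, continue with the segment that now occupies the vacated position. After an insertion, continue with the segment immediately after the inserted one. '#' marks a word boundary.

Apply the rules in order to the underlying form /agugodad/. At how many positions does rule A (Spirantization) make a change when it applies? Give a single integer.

3

A Spirantization: [agugodad] → [ahuhozad]
B Nasal Assimilation: no change — [ahuhozad]
C Final Vowel Lowering: no change — [ahuhozad]
Rule A changed 3 position(s).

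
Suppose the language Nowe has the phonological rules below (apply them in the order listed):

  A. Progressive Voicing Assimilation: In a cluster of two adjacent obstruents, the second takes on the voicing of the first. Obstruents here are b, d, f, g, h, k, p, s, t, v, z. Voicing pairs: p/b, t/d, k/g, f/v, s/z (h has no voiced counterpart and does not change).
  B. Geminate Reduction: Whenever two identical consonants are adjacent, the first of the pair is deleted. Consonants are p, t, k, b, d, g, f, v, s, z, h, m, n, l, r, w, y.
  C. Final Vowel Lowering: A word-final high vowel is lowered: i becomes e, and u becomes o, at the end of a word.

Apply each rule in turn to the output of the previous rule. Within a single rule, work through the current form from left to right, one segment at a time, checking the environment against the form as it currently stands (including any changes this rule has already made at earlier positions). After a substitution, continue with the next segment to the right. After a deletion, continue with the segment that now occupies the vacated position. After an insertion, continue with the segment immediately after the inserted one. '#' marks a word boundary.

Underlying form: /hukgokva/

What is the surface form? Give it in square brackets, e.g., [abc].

A Progressive Voicing Assimilation: [hukgokva] → [hukkokfa]
B Geminate Reduction: [hukkokfa] → [hukokfa]
C Final Vowel Lowering: no change — [hukokfa]

[hukokfa]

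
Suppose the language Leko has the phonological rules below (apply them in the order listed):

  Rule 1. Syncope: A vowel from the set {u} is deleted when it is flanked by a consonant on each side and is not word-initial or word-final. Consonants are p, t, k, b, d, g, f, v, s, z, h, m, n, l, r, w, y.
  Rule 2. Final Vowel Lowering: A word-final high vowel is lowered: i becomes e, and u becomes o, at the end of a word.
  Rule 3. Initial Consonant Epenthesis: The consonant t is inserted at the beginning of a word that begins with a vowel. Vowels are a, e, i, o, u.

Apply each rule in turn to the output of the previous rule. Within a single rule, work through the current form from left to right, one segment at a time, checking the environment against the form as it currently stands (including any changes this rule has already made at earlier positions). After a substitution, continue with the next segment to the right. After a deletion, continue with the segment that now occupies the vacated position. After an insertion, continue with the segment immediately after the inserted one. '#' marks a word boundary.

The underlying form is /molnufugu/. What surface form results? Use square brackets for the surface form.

Rule 1 Syncope: [molnufugu] → [molnfgu]
Rule 2 Final Vowel Lowering: [molnfgu] → [molnfgo]
Rule 3 Initial Consonant Epenthesis: no change — [molnfgo]

[molnfgo]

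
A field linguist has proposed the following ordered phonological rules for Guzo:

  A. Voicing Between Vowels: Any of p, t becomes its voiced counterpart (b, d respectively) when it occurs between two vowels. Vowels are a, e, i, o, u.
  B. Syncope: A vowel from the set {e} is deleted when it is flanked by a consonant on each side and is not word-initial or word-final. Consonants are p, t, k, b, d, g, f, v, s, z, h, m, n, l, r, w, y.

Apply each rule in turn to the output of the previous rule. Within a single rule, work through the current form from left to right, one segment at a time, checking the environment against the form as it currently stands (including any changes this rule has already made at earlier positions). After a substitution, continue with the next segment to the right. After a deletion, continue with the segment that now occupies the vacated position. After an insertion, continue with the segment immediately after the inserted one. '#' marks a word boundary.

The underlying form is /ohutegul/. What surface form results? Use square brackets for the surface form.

[ohudgul]

A Voicing Between Vowels: [ohutegul] → [ohudegul]
B Syncope: [ohudegul] → [ohudgul]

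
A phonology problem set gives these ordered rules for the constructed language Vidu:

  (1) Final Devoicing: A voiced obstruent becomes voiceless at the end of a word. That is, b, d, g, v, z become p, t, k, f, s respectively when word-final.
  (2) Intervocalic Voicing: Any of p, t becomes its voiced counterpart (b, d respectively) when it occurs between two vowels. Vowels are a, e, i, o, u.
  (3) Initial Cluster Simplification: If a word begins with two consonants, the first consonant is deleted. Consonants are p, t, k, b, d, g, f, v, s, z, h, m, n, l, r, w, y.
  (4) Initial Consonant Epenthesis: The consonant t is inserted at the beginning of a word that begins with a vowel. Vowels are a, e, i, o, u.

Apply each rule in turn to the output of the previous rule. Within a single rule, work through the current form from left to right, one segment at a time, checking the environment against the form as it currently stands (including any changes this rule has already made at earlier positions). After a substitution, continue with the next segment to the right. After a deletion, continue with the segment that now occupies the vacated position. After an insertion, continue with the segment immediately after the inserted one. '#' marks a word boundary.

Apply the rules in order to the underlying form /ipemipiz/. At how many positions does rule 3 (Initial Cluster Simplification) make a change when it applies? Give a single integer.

(1) Final Devoicing: [ipemipiz] → [ipemipis]
(2) Intervocalic Voicing: [ipemipis] → [ibemibis]
(3) Initial Cluster Simplification: no change — [ibemibis]
(4) Initial Consonant Epenthesis: [ibemibis] → [tibemibis]
Rule 3 changed 0 position(s).

0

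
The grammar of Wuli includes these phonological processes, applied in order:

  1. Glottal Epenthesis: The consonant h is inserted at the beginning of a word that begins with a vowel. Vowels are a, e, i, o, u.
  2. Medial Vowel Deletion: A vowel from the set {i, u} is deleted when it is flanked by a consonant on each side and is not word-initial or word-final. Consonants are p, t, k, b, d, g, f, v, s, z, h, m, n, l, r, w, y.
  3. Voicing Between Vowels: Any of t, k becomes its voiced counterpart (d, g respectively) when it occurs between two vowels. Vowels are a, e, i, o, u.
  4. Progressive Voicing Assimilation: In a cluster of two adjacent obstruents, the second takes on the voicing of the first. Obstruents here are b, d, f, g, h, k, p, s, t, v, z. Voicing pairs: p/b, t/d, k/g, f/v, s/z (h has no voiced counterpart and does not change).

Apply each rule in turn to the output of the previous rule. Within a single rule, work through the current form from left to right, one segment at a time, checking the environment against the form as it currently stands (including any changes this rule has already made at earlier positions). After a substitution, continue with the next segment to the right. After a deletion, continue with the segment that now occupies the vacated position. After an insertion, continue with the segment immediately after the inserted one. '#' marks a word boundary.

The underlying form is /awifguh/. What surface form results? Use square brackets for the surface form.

[hawfkh]

1 Glottal Epenthesis: [awifguh] → [hawifguh]
2 Medial Vowel Deletion: [hawifguh] → [hawfgh]
3 Voicing Between Vowels: no change — [hawfgh]
4 Progressive Voicing Assimilation: [hawfgh] → [hawfkh]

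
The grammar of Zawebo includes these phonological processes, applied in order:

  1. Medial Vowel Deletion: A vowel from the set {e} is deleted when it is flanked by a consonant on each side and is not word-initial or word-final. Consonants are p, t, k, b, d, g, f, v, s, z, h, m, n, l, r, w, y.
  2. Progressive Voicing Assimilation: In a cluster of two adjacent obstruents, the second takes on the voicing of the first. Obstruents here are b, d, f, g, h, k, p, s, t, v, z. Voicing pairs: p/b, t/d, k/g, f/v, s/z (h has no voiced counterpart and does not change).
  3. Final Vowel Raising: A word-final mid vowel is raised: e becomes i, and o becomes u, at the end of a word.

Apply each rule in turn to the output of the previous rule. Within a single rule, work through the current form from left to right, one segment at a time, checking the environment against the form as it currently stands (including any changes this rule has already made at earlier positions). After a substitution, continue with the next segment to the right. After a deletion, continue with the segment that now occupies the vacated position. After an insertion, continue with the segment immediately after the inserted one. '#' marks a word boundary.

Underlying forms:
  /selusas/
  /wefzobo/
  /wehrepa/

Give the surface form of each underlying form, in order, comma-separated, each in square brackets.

[slusas], [wfsobu], [whrpa]

/selusas/:
  1 Medial Vowel Deletion: [selusas] → [slusas]
  2 Progressive Voicing Assimilation: no change — [slusas]
  3 Final Vowel Raising: no change — [slusas]
/wefzobo/:
  1 Medial Vowel Deletion: [wefzobo] → [wfzobo]
  2 Progressive Voicing Assimilation: [wfzobo] → [wfsobo]
  3 Final Vowel Raising: [wfsobo] → [wfsobu]
/wehrepa/:
  1 Medial Vowel Deletion: [wehrepa] → [whrpa]
  2 Progressive Voicing Assimilation: no change — [whrpa]
  3 Final Vowel Raising: no change — [whrpa]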